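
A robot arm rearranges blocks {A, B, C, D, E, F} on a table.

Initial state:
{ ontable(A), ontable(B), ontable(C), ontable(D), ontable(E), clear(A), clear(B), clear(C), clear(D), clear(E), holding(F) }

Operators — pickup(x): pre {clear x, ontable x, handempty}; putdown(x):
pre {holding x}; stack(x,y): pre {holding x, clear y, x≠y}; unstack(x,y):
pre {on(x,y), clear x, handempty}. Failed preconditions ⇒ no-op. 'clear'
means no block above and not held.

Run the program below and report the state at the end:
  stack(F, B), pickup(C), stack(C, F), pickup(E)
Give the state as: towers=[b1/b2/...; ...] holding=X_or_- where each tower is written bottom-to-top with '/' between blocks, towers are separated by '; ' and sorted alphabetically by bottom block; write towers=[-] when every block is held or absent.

step 1 (stack(F, B)): towers=[A; B/F; C; D; E] holding=-
step 2 (pickup(C)): towers=[A; B/F; D; E] holding=C
step 3 (stack(C, F)): towers=[A; B/F/C; D; E] holding=-
step 4 (pickup(E)): towers=[A; B/F/C; D] holding=E

towers=[A; B/F/C; D] holding=E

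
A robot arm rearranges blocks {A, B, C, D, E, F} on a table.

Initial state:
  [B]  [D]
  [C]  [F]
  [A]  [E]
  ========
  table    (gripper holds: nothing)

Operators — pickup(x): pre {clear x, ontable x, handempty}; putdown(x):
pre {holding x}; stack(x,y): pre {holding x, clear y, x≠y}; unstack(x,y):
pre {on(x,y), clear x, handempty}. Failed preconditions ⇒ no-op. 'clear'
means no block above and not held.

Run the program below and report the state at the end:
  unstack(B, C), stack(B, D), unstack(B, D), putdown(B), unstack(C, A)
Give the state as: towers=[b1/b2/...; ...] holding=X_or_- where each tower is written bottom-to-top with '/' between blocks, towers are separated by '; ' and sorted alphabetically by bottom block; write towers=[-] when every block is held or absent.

step 1 (unstack(B, C)): towers=[A/C; E/F/D] holding=B
step 2 (stack(B, D)): towers=[A/C; E/F/D/B] holding=-
step 3 (unstack(B, D)): towers=[A/C; E/F/D] holding=B
step 4 (putdown(B)): towers=[A/C; B; E/F/D] holding=-
step 5 (unstack(C, A)): towers=[A; B; E/F/D] holding=C

towers=[A; B; E/F/D] holding=C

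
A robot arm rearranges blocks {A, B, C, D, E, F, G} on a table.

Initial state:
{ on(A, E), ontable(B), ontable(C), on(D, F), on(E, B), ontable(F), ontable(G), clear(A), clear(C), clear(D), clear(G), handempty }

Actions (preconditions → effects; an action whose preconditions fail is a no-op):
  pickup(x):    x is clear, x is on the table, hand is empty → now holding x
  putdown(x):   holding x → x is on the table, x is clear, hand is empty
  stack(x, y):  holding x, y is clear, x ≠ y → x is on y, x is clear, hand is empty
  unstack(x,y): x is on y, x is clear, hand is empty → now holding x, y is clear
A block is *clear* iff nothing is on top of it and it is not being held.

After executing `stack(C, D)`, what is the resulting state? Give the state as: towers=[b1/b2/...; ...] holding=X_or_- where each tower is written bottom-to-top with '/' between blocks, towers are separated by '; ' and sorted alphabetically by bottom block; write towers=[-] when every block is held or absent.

towers=[B/E/A; C; F/D; G] holding=-

before: towers=[B/E/A; C; F/D; G] holding=-
pre[stack(C, D)]: holding(C) fail, clear(D) ok, C≠D ok
holding(C) unmet → stack(C, D) is a no-op
after:  towers=[B/E/A; C; F/D; G] holding=-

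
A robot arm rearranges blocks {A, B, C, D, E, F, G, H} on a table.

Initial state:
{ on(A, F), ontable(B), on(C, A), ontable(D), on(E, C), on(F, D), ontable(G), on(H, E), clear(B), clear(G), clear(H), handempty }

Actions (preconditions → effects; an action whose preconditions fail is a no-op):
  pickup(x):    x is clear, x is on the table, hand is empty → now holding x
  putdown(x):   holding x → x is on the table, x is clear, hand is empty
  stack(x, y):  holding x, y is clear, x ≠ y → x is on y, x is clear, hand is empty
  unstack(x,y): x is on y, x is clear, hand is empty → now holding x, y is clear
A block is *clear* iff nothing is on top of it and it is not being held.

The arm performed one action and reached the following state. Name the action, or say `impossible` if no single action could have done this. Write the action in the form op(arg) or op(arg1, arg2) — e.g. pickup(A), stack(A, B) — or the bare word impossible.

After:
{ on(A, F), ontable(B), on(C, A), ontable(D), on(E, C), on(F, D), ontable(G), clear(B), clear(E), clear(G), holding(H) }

target: towers=[B; D/F/A/C/E; G] holding=H
         pickup(G) → towers=[B; D/F/A/C/E/H] holding=G
     unstack(H, E) → towers=[B; D/F/A/C/E; G] holding=H  ← match
         pickup(B) → towers=[D/F/A/C/E/H; G] holding=B

unstack(H, E)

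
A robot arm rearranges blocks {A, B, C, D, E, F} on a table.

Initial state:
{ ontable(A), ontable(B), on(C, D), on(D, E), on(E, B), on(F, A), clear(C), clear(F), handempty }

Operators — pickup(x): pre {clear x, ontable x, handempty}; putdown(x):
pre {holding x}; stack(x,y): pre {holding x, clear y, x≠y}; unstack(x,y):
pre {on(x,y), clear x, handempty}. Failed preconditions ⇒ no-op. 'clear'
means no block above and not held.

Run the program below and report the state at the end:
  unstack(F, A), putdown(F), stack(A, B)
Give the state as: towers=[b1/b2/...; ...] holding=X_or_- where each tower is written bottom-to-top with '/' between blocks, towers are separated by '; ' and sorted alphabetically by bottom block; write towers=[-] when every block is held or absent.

towers=[A; B/E/D/C; F] holding=-

step 1 (unstack(F, A)): towers=[A; B/E/D/C] holding=F
step 2 (putdown(F)): towers=[A; B/E/D/C; F] holding=-
step 3 (stack(A, B)) [no-op]: towers=[A; B/E/D/C; F] holding=-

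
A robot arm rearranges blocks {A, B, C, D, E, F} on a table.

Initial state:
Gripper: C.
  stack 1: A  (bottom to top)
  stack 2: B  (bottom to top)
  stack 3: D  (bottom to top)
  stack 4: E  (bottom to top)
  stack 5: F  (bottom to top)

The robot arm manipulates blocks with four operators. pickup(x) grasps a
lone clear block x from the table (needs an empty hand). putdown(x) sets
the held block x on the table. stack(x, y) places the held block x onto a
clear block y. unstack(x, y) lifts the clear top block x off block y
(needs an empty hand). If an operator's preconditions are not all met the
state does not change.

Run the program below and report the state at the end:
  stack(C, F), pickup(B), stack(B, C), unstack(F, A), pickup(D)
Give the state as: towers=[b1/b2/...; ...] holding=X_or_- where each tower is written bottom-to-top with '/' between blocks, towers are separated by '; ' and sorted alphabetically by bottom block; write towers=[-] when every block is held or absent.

step 1 (stack(C, F)): towers=[A; B; D; E; F/C] holding=-
step 2 (pickup(B)): towers=[A; D; E; F/C] holding=B
step 3 (stack(B, C)): towers=[A; D; E; F/C/B] holding=-
step 4 (unstack(F, A)) [no-op]: towers=[A; D; E; F/C/B] holding=-
step 5 (pickup(D)): towers=[A; E; F/C/B] holding=D

towers=[A; E; F/C/B] holding=D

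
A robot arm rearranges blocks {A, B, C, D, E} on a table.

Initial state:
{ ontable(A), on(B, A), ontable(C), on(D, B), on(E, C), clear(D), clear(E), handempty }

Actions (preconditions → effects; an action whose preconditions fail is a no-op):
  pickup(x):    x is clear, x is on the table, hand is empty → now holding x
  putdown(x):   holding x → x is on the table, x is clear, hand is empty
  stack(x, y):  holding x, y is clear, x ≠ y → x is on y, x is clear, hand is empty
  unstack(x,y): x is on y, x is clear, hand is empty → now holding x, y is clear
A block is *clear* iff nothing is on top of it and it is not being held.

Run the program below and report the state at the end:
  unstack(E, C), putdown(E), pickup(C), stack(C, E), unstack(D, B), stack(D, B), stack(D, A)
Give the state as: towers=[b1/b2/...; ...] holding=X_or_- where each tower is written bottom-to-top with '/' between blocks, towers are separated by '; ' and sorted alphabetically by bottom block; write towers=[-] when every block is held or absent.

step 1 (unstack(E, C)): towers=[A/B/D; C] holding=E
step 2 (putdown(E)): towers=[A/B/D; C; E] holding=-
step 3 (pickup(C)): towers=[A/B/D; E] holding=C
step 4 (stack(C, E)): towers=[A/B/D; E/C] holding=-
step 5 (unstack(D, B)): towers=[A/B; E/C] holding=D
step 6 (stack(D, B)): towers=[A/B/D; E/C] holding=-
step 7 (stack(D, A)) [no-op]: towers=[A/B/D; E/C] holding=-

towers=[A/B/D; E/C] holding=-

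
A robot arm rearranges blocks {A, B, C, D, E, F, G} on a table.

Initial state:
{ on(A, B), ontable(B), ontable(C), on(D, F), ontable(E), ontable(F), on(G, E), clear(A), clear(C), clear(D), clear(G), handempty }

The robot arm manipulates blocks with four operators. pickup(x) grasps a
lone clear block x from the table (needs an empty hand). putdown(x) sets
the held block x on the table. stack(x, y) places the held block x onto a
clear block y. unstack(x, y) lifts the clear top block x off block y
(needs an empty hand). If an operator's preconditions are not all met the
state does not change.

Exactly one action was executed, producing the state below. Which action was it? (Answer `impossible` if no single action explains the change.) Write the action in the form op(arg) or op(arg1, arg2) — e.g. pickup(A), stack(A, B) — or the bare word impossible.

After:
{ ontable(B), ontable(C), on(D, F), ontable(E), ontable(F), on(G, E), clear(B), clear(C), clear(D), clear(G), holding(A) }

target: towers=[B; C; E/G; F/D] holding=A
     unstack(G, E) → towers=[B/A; C; E; F/D] holding=G
     unstack(D, F) → towers=[B/A; C; E/G; F] holding=D
     unstack(A, B) → towers=[B; C; E/G; F/D] holding=A  ← match
         pickup(C) → towers=[B/A; E/G; F/D] holding=C

unstack(A, B)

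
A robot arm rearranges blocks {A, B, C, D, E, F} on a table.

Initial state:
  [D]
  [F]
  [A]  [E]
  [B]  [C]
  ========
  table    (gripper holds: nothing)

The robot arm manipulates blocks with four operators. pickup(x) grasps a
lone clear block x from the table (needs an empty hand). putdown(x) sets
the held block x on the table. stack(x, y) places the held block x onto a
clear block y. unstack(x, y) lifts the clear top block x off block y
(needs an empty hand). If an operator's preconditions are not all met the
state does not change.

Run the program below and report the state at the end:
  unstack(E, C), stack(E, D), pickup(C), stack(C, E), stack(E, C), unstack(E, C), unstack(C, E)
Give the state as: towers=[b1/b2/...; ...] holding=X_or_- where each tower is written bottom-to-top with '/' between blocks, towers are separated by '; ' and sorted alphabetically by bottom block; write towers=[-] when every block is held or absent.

step 1 (unstack(E, C)): towers=[B/A/F/D; C] holding=E
step 2 (stack(E, D)): towers=[B/A/F/D/E; C] holding=-
step 3 (pickup(C)): towers=[B/A/F/D/E] holding=C
step 4 (stack(C, E)): towers=[B/A/F/D/E/C] holding=-
step 5 (stack(E, C)) [no-op]: towers=[B/A/F/D/E/C] holding=-
step 6 (unstack(E, C)) [no-op]: towers=[B/A/F/D/E/C] holding=-
step 7 (unstack(C, E)): towers=[B/A/F/D/E] holding=C

towers=[B/A/F/D/E] holding=C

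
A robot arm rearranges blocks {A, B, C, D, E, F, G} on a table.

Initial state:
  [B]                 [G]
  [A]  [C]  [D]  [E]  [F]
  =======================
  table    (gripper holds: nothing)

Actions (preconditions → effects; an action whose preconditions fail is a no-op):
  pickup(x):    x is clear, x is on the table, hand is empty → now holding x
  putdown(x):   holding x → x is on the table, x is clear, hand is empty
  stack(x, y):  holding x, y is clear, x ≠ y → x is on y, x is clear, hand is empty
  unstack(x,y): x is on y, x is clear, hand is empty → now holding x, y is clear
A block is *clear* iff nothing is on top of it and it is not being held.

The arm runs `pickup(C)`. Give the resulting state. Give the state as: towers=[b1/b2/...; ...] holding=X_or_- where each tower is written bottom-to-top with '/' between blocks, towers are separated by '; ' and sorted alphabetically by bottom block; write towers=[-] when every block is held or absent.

before: towers=[A/B; C; D; E; F/G] holding=-
pre[pickup(C)]: clear(C) ok, ontable(C) ok, handempty ok
all met → apply pickup(C)
after:  towers=[A/B; D; E; F/G] holding=C

towers=[A/B; D; E; F/G] holding=C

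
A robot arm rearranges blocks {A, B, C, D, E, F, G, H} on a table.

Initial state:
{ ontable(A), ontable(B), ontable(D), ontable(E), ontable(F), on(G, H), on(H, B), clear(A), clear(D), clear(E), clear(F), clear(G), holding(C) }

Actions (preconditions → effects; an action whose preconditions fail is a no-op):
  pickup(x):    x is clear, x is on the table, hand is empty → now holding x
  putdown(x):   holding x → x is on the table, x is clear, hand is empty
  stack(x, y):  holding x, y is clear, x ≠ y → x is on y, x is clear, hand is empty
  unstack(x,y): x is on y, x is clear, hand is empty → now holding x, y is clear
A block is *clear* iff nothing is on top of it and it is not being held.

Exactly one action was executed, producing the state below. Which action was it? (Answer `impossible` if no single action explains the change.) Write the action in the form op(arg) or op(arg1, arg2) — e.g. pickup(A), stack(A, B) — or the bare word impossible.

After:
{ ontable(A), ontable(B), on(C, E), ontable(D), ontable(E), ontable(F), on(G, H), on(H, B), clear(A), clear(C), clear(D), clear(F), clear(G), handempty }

stack(C, E)

target: towers=[A; B/H/G; D; E/C; F] holding=-
        putdown(C) → towers=[A; B/H/G; C; D; E; F] holding=-
       stack(C, G) → towers=[A; B/H/G/C; D; E; F] holding=-
       stack(C, A) → towers=[A/C; B/H/G; D; E; F] holding=-
       stack(C, E) → towers=[A; B/H/G; D; E/C; F] holding=-  ← match
       stack(C, F) → towers=[A; B/H/G; D; E; F/C] holding=-
       stack(C, D) → towers=[A; B/H/G; D/C; E; F] holding=-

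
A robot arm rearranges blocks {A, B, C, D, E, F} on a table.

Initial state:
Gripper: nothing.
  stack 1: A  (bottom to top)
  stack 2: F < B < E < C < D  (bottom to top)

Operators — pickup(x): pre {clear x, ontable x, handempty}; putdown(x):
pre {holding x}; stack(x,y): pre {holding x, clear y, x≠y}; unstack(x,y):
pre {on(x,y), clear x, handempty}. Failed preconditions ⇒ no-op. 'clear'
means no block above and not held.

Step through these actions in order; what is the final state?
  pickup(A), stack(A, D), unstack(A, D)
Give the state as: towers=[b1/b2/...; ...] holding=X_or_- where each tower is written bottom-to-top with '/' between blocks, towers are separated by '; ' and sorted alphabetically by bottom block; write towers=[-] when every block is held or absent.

towers=[F/B/E/C/D] holding=A

step 1 (pickup(A)): towers=[F/B/E/C/D] holding=A
step 2 (stack(A, D)): towers=[F/B/E/C/D/A] holding=-
step 3 (unstack(A, D)): towers=[F/B/E/C/D] holding=A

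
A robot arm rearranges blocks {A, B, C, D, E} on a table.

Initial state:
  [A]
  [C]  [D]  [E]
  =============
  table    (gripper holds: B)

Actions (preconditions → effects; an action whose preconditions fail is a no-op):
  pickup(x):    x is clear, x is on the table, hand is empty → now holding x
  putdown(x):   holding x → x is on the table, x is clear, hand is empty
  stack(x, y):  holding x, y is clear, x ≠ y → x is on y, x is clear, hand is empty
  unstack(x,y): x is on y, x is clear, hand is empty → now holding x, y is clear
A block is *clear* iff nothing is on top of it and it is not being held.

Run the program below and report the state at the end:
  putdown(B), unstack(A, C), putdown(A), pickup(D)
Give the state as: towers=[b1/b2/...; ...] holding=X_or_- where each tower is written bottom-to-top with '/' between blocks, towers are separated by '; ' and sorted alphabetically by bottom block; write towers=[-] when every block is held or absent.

towers=[A; B; C; E] holding=D

step 1 (putdown(B)): towers=[B; C/A; D; E] holding=-
step 2 (unstack(A, C)): towers=[B; C; D; E] holding=A
step 3 (putdown(A)): towers=[A; B; C; D; E] holding=-
step 4 (pickup(D)): towers=[A; B; C; E] holding=D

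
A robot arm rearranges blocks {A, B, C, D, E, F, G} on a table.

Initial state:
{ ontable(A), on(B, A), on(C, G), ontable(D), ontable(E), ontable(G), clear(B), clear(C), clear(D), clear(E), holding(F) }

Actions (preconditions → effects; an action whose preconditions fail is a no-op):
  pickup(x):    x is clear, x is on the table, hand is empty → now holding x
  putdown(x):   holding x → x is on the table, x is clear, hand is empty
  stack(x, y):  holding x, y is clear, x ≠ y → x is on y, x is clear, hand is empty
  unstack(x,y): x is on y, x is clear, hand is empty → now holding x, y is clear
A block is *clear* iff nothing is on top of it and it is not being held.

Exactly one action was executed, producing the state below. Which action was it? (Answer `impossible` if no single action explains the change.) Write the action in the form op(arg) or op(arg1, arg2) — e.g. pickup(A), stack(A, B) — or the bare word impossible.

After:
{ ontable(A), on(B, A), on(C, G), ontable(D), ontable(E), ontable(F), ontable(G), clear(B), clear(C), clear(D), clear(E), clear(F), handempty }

target: towers=[A/B; D; E; F; G/C] holding=-
        putdown(F) → towers=[A/B; D; E; F; G/C] holding=-  ← match
       stack(F, B) → towers=[A/B/F; D; E; G/C] holding=-
       stack(F, D) → towers=[A/B; D/F; E; G/C] holding=-
       stack(F, E) → towers=[A/B; D; E/F; G/C] holding=-
       stack(F, C) → towers=[A/B; D; E; G/C/F] holding=-

putdown(F)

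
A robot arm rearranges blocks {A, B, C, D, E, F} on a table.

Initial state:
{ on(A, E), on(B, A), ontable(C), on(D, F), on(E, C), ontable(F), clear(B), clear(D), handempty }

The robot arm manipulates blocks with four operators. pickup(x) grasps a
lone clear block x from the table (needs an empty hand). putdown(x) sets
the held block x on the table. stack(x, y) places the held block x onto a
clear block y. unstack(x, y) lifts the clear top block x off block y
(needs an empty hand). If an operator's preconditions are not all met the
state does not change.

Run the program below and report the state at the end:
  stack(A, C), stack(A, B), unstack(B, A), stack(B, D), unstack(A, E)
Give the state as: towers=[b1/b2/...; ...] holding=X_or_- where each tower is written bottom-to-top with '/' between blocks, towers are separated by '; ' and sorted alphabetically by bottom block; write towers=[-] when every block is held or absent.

towers=[C/E; F/D/B] holding=A

step 1 (stack(A, C)) [no-op]: towers=[C/E/A/B; F/D] holding=-
step 2 (stack(A, B)) [no-op]: towers=[C/E/A/B; F/D] holding=-
step 3 (unstack(B, A)): towers=[C/E/A; F/D] holding=B
step 4 (stack(B, D)): towers=[C/E/A; F/D/B] holding=-
step 5 (unstack(A, E)): towers=[C/E; F/D/B] holding=A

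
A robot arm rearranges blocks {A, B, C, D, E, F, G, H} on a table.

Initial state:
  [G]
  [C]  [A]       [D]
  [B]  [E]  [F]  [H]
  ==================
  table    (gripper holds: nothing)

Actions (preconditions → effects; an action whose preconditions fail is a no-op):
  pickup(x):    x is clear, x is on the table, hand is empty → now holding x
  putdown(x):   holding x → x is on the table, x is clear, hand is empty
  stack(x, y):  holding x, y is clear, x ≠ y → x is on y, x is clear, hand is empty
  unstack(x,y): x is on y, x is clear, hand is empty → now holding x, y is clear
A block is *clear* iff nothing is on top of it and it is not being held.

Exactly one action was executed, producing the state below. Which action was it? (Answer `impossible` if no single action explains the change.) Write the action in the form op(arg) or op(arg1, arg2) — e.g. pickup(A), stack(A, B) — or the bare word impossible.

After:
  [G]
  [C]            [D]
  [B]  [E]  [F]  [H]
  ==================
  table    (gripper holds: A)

unstack(A, E)

target: towers=[B/C/G; E; F; H/D] holding=A
     unstack(G, C) → towers=[B/C; E/A; F; H/D] holding=G
     unstack(A, E) → towers=[B/C/G; E; F; H/D] holding=A  ← match
         pickup(F) → towers=[B/C/G; E/A; H/D] holding=F
     unstack(D, H) → towers=[B/C/G; E/A; F; H] holding=D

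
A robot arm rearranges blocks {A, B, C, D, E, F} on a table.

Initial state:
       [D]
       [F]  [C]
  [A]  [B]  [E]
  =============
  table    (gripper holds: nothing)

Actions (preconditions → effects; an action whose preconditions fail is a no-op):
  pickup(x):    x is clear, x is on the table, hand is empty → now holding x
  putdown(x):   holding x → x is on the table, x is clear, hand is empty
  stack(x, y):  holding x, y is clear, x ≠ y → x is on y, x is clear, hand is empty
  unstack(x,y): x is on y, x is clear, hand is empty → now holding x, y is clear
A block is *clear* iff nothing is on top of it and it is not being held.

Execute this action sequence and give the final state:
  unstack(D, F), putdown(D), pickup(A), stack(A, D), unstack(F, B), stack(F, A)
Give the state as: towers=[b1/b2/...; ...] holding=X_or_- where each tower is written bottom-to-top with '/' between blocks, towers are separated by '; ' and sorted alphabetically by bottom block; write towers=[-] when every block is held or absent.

step 1 (unstack(D, F)): towers=[A; B/F; E/C] holding=D
step 2 (putdown(D)): towers=[A; B/F; D; E/C] holding=-
step 3 (pickup(A)): towers=[B/F; D; E/C] holding=A
step 4 (stack(A, D)): towers=[B/F; D/A; E/C] holding=-
step 5 (unstack(F, B)): towers=[B; D/A; E/C] holding=F
step 6 (stack(F, A)): towers=[B; D/A/F; E/C] holding=-

towers=[B; D/A/F; E/C] holding=-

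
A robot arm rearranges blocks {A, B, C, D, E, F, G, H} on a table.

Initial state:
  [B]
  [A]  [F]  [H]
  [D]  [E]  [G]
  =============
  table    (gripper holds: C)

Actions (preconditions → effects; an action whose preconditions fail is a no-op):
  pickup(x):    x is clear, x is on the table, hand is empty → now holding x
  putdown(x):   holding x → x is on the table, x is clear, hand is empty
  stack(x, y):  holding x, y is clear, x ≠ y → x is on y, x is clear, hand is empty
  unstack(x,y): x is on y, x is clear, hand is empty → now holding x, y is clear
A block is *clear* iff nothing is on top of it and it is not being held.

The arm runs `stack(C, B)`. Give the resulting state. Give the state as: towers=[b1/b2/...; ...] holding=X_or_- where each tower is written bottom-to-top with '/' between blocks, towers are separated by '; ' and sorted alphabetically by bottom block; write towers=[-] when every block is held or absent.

towers=[D/A/B/C; E/F; G/H] holding=-

before: towers=[D/A/B; E/F; G/H] holding=C
pre[stack(C, B)]: holding(C) yes, clear(B) yes, C≠B yes
all met → apply stack(C, B)
after:  towers=[D/A/B/C; E/F; G/H] holding=-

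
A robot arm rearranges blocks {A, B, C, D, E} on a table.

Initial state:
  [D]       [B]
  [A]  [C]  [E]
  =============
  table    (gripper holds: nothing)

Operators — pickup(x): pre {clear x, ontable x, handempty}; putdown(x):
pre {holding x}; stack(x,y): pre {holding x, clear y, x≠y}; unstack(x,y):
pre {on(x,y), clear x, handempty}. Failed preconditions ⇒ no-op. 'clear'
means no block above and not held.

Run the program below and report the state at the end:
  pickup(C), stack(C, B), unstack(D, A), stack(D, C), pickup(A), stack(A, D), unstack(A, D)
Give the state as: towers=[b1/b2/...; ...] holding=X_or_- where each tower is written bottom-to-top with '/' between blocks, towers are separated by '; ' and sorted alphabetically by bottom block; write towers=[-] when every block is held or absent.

towers=[E/B/C/D] holding=A

step 1 (pickup(C)): towers=[A/D; E/B] holding=C
step 2 (stack(C, B)): towers=[A/D; E/B/C] holding=-
step 3 (unstack(D, A)): towers=[A; E/B/C] holding=D
step 4 (stack(D, C)): towers=[A; E/B/C/D] holding=-
step 5 (pickup(A)): towers=[E/B/C/D] holding=A
step 6 (stack(A, D)): towers=[E/B/C/D/A] holding=-
step 7 (unstack(A, D)): towers=[E/B/C/D] holding=A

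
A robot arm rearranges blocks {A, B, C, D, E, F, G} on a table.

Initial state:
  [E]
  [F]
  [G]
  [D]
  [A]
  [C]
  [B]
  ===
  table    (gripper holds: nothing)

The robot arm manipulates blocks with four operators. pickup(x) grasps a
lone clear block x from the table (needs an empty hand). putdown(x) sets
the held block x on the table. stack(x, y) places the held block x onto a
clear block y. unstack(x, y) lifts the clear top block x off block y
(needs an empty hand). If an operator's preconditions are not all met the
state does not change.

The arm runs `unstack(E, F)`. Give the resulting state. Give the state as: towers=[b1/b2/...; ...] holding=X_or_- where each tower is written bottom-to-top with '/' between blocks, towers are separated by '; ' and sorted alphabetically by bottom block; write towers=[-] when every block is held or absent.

before: towers=[B/C/A/D/G/F/E] holding=-
pre[unstack(E, F)]: on(E,F) ✓, clear(E) ✓, handempty ✓
all met → apply unstack(E, F)
after:  towers=[B/C/A/D/G/F] holding=E

towers=[B/C/A/D/G/F] holding=E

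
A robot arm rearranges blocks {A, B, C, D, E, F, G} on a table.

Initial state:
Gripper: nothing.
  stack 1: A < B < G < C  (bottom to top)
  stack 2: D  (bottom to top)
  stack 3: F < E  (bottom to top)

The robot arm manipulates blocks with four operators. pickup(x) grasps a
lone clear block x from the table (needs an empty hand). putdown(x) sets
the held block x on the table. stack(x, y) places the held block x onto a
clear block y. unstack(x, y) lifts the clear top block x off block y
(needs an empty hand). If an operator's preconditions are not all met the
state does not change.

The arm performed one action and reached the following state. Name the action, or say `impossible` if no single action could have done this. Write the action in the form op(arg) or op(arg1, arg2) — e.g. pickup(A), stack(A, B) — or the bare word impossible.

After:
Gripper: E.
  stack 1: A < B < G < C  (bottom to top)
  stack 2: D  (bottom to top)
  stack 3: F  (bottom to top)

target: towers=[A/B/G/C; D; F] holding=E
         pickup(D) → towers=[A/B/G/C; F/E] holding=D
     unstack(E, F) → towers=[A/B/G/C; D; F] holding=E  ← match
     unstack(C, G) → towers=[A/B/G; D; F/E] holding=C

unstack(E, F)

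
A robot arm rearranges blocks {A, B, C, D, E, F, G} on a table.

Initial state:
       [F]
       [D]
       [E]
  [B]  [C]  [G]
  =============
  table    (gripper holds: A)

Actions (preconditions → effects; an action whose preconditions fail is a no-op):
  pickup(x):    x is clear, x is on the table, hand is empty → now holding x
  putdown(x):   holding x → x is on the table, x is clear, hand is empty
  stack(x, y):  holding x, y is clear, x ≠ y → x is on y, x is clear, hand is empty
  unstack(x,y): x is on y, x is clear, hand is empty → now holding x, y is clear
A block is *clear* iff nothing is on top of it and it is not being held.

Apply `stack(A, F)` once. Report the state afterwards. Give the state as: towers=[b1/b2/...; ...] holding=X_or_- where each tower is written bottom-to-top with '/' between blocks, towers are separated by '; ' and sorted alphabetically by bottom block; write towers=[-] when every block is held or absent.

before: towers=[B; C/E/D/F; G] holding=A
pre[stack(A, F)]: holding(A) yes, clear(F) yes, A≠F yes
all met → apply stack(A, F)
after:  towers=[B; C/E/D/F/A; G] holding=-

towers=[B; C/E/D/F/A; G] holding=-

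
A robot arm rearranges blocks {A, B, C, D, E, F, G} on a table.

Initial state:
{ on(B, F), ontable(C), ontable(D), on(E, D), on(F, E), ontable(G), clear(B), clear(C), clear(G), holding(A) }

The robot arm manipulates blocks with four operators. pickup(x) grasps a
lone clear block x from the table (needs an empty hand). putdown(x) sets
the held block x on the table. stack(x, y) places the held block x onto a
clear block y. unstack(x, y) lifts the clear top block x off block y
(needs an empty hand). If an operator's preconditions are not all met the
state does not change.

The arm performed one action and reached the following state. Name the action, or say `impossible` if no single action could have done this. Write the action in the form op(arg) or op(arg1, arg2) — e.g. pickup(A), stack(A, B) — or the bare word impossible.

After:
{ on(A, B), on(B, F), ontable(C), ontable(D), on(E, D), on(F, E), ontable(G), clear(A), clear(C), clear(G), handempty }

target: towers=[C; D/E/F/B/A; G] holding=-
        putdown(A) → towers=[A; C; D/E/F/B; G] holding=-
       stack(A, B) → towers=[C; D/E/F/B/A; G] holding=-  ← match
       stack(A, G) → towers=[C; D/E/F/B; G/A] holding=-
       stack(A, C) → towers=[C/A; D/E/F/B; G] holding=-

stack(A, B)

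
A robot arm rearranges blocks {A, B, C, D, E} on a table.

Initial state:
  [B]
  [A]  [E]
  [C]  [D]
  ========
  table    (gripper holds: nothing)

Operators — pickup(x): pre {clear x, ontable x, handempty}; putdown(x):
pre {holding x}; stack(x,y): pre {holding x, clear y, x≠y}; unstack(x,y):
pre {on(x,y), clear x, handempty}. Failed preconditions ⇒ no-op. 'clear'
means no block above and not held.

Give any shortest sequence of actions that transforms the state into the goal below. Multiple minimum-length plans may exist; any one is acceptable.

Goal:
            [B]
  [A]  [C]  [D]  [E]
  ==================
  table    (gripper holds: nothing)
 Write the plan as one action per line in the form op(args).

step 1 (unstack(E, D)): towers=[C/A/B; D] holding=E
step 2 (putdown(E)): towers=[C/A/B; D; E] holding=-
step 3 (unstack(B, A)): towers=[C/A; D; E] holding=B
step 4 (stack(B, D)): towers=[C/A; D/B; E] holding=-
step 5 (unstack(A, C)): towers=[C; D/B; E] holding=A
step 6 (putdown(A)): towers=[A; C; D/B; E] holding=-
goal check: towers=[A; C; D/B; E] holding=- — reached (length 6, optimal by BFS)

unstack(E, D)
putdown(E)
unstack(B, A)
stack(B, D)
unstack(A, C)
putdown(A)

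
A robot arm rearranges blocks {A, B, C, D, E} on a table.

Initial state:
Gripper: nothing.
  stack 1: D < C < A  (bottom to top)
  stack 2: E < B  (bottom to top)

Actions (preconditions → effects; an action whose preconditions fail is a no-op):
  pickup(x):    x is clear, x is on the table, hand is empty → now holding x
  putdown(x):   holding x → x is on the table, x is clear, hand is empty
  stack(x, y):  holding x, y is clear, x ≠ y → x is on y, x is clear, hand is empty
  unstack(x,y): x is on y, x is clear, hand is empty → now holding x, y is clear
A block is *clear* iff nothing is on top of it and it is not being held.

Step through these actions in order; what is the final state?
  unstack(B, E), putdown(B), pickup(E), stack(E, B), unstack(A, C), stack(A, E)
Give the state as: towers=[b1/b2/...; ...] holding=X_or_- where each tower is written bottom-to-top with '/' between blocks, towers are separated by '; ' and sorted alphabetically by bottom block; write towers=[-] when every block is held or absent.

towers=[B/E/A; D/C] holding=-

step 1 (unstack(B, E)): towers=[D/C/A; E] holding=B
step 2 (putdown(B)): towers=[B; D/C/A; E] holding=-
step 3 (pickup(E)): towers=[B; D/C/A] holding=E
step 4 (stack(E, B)): towers=[B/E; D/C/A] holding=-
step 5 (unstack(A, C)): towers=[B/E; D/C] holding=A
step 6 (stack(A, E)): towers=[B/E/A; D/C] holding=-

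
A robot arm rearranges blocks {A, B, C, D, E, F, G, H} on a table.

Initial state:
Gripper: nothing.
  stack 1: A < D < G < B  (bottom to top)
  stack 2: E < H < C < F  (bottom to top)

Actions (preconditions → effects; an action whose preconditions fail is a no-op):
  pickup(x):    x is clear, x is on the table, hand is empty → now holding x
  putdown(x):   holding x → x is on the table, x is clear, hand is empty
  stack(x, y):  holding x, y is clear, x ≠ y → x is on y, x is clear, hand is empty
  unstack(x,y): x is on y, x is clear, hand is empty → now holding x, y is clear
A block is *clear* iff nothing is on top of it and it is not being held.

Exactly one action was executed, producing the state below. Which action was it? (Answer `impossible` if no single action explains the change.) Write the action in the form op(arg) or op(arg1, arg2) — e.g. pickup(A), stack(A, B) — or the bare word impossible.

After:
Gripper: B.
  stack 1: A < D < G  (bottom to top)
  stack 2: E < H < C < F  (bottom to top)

target: towers=[A/D/G; E/H/C/F] holding=B
     unstack(B, G) → towers=[A/D/G; E/H/C/F] holding=B  ← match
     unstack(F, C) → towers=[A/D/G/B; E/H/C] holding=F

unstack(B, G)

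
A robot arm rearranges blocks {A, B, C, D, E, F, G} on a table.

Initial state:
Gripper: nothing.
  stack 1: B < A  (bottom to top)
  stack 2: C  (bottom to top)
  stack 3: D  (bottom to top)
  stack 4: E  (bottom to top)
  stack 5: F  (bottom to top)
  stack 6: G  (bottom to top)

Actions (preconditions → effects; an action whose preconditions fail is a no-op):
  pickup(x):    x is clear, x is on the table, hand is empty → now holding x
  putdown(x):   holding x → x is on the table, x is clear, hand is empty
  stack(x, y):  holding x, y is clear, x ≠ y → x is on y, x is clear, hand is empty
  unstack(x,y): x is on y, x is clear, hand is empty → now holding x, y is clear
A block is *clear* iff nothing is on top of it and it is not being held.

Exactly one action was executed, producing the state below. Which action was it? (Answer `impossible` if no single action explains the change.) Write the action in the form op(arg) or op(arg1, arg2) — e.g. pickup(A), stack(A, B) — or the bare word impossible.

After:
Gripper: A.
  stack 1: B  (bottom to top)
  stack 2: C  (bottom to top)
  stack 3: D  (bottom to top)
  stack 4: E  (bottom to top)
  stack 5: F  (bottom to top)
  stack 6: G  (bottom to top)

unstack(A, B)

target: towers=[B; C; D; E; F; G] holding=A
         pickup(F) → towers=[B/A; C; D; E; G] holding=F
         pickup(G) → towers=[B/A; C; D; E; F] holding=G
         pickup(D) → towers=[B/A; C; E; F; G] holding=D
     unstack(A, B) → towers=[B; C; D; E; F; G] holding=A  ← match
         pickup(E) → towers=[B/A; C; D; F; G] holding=E
         pickup(C) → towers=[B/A; D; E; F; G] holding=C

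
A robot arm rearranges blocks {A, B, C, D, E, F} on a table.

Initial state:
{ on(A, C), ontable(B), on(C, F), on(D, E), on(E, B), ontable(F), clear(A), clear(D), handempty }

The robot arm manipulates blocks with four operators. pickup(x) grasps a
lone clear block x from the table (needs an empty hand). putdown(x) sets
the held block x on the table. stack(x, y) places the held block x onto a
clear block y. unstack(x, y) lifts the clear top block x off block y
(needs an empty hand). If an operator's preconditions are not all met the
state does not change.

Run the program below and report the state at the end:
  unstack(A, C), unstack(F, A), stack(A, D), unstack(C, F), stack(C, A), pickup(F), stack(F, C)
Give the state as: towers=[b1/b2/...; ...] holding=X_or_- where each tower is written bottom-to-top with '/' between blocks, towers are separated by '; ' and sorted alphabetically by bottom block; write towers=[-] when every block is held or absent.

towers=[B/E/D/A/C/F] holding=-

step 1 (unstack(A, C)): towers=[B/E/D; F/C] holding=A
step 2 (unstack(F, A)) [no-op]: towers=[B/E/D; F/C] holding=A
step 3 (stack(A, D)): towers=[B/E/D/A; F/C] holding=-
step 4 (unstack(C, F)): towers=[B/E/D/A; F] holding=C
step 5 (stack(C, A)): towers=[B/E/D/A/C; F] holding=-
step 6 (pickup(F)): towers=[B/E/D/A/C] holding=F
step 7 (stack(F, C)): towers=[B/E/D/A/C/F] holding=-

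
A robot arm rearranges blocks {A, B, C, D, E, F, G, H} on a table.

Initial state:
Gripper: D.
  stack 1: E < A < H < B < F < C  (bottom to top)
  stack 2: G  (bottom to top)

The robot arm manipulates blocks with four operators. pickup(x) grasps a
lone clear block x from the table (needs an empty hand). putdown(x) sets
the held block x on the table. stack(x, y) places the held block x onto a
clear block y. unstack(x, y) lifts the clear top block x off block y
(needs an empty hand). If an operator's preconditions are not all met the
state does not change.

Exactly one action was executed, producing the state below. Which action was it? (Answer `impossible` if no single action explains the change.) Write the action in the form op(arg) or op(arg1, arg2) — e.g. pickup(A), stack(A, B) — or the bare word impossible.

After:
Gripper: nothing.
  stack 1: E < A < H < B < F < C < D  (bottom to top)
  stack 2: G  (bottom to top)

target: towers=[E/A/H/B/F/C/D; G] holding=-
        putdown(D) → towers=[D; E/A/H/B/F/C; G] holding=-
       stack(D, G) → towers=[E/A/H/B/F/C; G/D] holding=-
       stack(D, C) → towers=[E/A/H/B/F/C/D; G] holding=-  ← match

stack(D, C)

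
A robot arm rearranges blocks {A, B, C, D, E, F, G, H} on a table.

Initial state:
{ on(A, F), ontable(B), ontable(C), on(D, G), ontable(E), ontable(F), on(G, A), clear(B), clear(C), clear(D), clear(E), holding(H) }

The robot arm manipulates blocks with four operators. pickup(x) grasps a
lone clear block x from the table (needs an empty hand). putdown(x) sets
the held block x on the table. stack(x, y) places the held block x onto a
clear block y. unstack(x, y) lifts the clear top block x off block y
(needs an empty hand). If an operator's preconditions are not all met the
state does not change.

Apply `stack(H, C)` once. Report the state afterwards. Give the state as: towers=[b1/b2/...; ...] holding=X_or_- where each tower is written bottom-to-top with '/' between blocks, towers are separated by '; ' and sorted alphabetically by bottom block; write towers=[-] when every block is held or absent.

towers=[B; C/H; E; F/A/G/D] holding=-

before: towers=[B; C; E; F/A/G/D] holding=H
pre[stack(H, C)]: holding(H) ok, clear(C) ok, H≠C ok
all met → apply stack(H, C)
after:  towers=[B; C/H; E; F/A/G/D] holding=-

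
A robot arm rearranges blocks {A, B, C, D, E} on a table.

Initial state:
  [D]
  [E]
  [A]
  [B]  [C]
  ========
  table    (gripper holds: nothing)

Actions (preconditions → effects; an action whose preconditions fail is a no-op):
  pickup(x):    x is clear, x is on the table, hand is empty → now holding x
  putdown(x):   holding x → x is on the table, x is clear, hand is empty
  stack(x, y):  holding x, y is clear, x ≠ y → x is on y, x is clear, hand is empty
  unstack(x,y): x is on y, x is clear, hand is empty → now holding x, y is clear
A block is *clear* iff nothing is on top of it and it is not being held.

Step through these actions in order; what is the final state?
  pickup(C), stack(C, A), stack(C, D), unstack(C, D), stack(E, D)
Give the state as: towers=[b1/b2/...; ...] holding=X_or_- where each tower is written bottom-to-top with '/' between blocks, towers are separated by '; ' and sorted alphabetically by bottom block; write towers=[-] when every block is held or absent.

towers=[B/A/E/D] holding=C

step 1 (pickup(C)): towers=[B/A/E/D] holding=C
step 2 (stack(C, A)) [no-op]: towers=[B/A/E/D] holding=C
step 3 (stack(C, D)): towers=[B/A/E/D/C] holding=-
step 4 (unstack(C, D)): towers=[B/A/E/D] holding=C
step 5 (stack(E, D)) [no-op]: towers=[B/A/E/D] holding=C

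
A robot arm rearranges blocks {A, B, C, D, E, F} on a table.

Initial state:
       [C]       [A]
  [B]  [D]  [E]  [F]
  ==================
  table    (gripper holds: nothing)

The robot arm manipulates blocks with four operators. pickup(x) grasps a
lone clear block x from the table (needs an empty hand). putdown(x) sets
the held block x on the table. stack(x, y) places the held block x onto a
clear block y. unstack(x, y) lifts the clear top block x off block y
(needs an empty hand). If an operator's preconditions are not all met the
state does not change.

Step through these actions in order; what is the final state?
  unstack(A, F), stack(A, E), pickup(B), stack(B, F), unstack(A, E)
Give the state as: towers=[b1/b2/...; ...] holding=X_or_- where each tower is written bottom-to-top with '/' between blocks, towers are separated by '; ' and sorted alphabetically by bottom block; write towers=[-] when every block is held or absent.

step 1 (unstack(A, F)): towers=[B; D/C; E; F] holding=A
step 2 (stack(A, E)): towers=[B; D/C; E/A; F] holding=-
step 3 (pickup(B)): towers=[D/C; E/A; F] holding=B
step 4 (stack(B, F)): towers=[D/C; E/A; F/B] holding=-
step 5 (unstack(A, E)): towers=[D/C; E; F/B] holding=A

towers=[D/C; E; F/B] holding=A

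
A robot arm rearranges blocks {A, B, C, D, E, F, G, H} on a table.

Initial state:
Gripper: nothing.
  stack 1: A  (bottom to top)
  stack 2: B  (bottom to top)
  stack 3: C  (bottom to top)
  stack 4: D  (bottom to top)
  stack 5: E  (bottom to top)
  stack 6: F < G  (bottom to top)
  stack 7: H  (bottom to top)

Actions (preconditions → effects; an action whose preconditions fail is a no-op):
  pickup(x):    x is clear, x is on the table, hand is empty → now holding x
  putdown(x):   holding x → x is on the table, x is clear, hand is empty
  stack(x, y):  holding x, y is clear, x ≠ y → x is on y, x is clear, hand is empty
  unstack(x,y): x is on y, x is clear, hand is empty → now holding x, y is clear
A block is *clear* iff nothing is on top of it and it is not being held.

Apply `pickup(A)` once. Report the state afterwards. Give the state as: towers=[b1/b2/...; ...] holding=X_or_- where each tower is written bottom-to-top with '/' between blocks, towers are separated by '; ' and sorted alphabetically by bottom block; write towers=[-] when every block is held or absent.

before: towers=[A; B; C; D; E; F/G; H] holding=-
pre[pickup(A)]: clear(A) ok, ontable(A) ok, handempty ok
all met → apply pickup(A)
after:  towers=[B; C; D; E; F/G; H] holding=A

towers=[B; C; D; E; F/G; H] holding=A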